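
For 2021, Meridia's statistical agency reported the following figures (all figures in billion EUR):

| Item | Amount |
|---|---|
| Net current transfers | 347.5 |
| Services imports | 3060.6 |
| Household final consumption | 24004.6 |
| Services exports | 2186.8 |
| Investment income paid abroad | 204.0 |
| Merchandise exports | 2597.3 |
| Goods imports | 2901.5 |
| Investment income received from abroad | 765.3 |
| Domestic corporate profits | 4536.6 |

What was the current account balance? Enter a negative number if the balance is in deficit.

Goods balance = 2597.3 - 2901.5 = -304.2
Services balance = 2186.8 - 3060.6 = -873.8
Trade balance (goods + services) = -304.2 + (-873.8) = -1178.0
Net primary income = 765.3 - 204.0 = 561.3
Net secondary income = 347.5
Current account = -1178.0 + 561.3 + 347.5 = -269.2

-269.2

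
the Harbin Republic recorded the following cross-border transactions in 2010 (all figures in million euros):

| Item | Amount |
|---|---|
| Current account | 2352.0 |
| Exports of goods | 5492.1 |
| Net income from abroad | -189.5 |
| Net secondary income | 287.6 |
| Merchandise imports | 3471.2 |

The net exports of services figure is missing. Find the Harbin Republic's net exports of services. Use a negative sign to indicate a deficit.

233.0

Current account = goods balance + services balance + net primary income + net secondary income
Sum of the known components = 2119.0
Net exports of services = CA - (known components) = 2352.0 - 2119.0 = 233.0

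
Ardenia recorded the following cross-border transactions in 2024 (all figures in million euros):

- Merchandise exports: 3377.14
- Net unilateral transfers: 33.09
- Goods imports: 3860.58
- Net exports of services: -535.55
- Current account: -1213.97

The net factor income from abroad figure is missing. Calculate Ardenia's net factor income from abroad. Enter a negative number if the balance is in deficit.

Current account = goods balance + services balance + net primary income + net secondary income
Sum of the known components = -985.90
Net factor income from abroad = CA - (known components) = -1213.97 - (-985.90) = -228.07

-228.07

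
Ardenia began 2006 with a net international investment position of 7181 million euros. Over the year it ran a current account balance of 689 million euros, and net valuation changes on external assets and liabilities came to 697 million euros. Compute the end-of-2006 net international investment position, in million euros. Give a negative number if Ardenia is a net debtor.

8567

Change in NIIP = current account + net valuation change = 689 + 697 = 1386
End-of-year NIIP = 7181 + 1386 = 8567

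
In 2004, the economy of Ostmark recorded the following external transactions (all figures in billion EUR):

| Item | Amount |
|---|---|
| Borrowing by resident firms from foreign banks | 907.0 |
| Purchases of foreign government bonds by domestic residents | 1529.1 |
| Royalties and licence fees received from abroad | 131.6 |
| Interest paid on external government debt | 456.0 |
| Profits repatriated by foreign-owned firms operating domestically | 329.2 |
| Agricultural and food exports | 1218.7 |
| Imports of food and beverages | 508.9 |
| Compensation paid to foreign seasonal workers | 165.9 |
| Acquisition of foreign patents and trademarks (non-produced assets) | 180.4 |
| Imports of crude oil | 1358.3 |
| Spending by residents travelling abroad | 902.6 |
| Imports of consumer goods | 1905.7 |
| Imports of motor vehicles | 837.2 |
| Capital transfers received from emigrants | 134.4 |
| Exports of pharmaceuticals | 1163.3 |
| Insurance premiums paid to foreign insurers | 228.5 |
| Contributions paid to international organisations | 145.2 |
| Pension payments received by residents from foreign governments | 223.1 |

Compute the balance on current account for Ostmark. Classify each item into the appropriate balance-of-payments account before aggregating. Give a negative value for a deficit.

-4100.8

Goods: -1358.3 - 837.2 - 1905.7 + 1163.3 + 1218.7 - 508.9 = -2228.1
Services: -228.5 - 902.6 + 131.6 = -999.5
Primary income: -165.9 - 456.0 - 329.2 = -951.1
Secondary income: 223.1 - 145.2 = 77.9
Current account = (-2228.1) + (-999.5) + (-951.1) + 77.9 = -4100.8
(Excluded from the current account — financial account: borrowing by resident firms from foreign banks 907.0, purchases of foreign government bonds by domestic residents 1529.1; capital account: acquisition of foreign patents and trademarks (non-produced assets) 180.4, capital transfers received from emigrants 134.4.)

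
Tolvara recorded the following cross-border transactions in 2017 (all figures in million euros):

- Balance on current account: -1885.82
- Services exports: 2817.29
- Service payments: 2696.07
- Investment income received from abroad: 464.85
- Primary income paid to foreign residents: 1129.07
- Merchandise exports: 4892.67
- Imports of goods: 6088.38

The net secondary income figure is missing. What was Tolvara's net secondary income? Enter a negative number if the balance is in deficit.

-147.11

Current account = goods balance + services balance + net primary income + net secondary income
Sum of the known components = -1738.71
Net secondary income = CA - (known components) = -1885.82 - (-1738.71) = -147.11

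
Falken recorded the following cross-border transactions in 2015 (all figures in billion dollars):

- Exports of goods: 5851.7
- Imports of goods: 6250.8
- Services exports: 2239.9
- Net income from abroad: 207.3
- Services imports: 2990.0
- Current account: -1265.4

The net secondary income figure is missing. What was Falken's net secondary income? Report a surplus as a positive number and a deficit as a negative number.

-323.5

Current account = goods balance + services balance + net primary income + net secondary income
Sum of the known components = -941.9
Net secondary income = CA - (known components) = -1265.4 - (-941.9) = -323.5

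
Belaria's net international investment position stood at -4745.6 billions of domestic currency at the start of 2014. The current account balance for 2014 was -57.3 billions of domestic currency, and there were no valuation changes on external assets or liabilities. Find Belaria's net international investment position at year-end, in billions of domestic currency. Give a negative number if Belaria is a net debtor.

-4802.9

With no valuation effects, change in NIIP = current account = -57.3
End-of-year NIIP = -4745.6 + (-57.3) = -4802.9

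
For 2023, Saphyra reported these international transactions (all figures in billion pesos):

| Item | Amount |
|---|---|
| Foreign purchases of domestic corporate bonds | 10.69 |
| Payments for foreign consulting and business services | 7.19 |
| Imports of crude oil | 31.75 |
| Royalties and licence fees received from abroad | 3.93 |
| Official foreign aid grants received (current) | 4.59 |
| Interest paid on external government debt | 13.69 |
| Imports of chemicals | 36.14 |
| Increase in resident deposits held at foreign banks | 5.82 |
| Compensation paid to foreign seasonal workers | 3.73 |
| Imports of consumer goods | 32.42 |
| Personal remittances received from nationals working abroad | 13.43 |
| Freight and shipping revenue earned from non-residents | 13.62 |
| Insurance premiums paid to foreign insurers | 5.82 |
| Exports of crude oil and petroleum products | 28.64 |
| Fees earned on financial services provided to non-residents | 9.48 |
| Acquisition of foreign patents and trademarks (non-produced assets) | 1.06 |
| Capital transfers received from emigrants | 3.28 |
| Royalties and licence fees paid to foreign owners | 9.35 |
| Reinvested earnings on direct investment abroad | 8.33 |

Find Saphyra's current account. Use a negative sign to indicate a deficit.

Goods: 28.64 - 32.42 - 31.75 - 36.14 = -71.67
Services: 13.62 + 9.48 + 3.93 - 7.19 - 5.82 - 9.35 = 4.67
Primary income: -3.73 - 13.69 + 8.33 = -9.09
Secondary income: 13.43 + 4.59 = 18.02
Current account = (-71.67) + 4.67 + (-9.09) + 18.02 = -58.07
(Excluded from the current account — financial account: foreign purchases of domestic corporate bonds 10.69, increase in resident deposits held at foreign banks 5.82; capital account: acquisition of foreign patents and trademarks (non-produced assets) 1.06, capital transfers received from emigrants 3.28.)

-58.07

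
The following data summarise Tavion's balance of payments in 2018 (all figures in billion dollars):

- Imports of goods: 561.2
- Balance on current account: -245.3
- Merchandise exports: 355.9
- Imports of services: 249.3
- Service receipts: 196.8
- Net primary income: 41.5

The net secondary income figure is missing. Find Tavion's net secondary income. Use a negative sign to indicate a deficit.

-29.0

Current account = goods balance + services balance + net primary income + net secondary income
Sum of the known components = -216.3
Net secondary income = CA - (known components) = -245.3 - (-216.3) = -29.0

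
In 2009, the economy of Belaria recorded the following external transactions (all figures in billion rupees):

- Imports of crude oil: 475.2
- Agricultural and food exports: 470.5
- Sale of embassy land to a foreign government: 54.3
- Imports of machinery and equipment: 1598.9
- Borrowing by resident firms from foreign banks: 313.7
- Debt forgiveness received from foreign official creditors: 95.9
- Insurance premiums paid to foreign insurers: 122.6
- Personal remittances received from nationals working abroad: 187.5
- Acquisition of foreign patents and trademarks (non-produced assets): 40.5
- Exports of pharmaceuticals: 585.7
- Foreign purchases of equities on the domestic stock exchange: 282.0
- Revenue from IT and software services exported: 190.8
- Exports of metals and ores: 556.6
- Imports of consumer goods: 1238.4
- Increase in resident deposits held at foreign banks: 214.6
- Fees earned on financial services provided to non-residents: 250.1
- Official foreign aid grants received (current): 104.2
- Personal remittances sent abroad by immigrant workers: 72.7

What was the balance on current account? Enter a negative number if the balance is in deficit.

Goods: 585.7 - 1598.9 + 470.5 - 1238.4 - 475.2 + 556.6 = -1699.7
Services: 250.1 - 122.6 + 190.8 = 318.3
Secondary income: -72.7 + 187.5 + 104.2 = 219.0
Current account = (-1699.7) + 318.3 + 219.0 = -1162.4
(Excluded from the current account — capital account: sale of embassy land to a foreign government 54.3, debt forgiveness received from foreign official creditors 95.9, acquisition of foreign patents and trademarks (non-produced assets) 40.5; financial account: borrowing by resident firms from foreign banks 313.7, foreign purchases of equities on the domestic stock exchange 282.0, increase in resident deposits held at foreign banks 214.6.)

-1162.4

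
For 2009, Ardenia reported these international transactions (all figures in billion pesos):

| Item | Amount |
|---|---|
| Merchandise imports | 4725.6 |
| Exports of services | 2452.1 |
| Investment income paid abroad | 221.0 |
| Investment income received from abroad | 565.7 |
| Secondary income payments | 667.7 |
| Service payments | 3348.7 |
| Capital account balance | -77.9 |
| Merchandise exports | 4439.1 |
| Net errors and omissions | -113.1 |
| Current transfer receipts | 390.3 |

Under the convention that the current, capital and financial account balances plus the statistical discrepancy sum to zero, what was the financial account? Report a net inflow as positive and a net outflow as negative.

Goods balance = 4439.1 - 4725.6 = -286.5
Services balance = 2452.1 - 3348.7 = -896.6
Trade balance (goods + services) = -286.5 + (-896.6) = -1183.1
Net primary income = 565.7 - 221.0 = 344.7
Net secondary income = 390.3 - 667.7 = -277.4
Current account = -1183.1 + 344.7 + (-277.4) = -1115.8
Financial account = -(-1115.8 + (-77.9) + (-113.1)) = 1306.8

1306.8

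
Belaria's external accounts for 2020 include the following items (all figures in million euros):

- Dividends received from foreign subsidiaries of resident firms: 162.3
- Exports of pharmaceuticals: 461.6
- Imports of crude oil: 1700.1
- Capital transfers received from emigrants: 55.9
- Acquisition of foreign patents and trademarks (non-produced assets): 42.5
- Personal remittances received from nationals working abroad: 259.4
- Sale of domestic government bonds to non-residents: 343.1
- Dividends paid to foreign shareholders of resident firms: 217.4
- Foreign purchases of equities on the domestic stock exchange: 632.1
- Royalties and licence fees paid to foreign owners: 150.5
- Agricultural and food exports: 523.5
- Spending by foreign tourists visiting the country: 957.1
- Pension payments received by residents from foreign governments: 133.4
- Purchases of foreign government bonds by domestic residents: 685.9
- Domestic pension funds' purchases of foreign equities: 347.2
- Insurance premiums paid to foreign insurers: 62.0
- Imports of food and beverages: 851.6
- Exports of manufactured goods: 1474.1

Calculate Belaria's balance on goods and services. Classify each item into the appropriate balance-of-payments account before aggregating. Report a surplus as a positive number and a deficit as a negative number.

652.1

Goods: -851.6 - 1700.1 + 523.5 + 1474.1 + 461.6 = -92.5
Services: -62.0 + 957.1 - 150.5 = 744.6
Trade balance = -92.5 + 744.6 = 652.1
(Excluded from the trade balance — primary income: dividends received from foreign subsidiaries of resident firms 162.3, dividends paid to foreign shareholders of resident firms 217.4; capital account: capital transfers received from emigrants 55.9, acquisition of foreign patents and trademarks (non-produced assets) 42.5; secondary income: personal remittances received from nationals working abroad 259.4, pension payments received by residents from foreign governments 133.4; financial account: sale of domestic government bonds to non-residents 343.1, foreign purchases of equities on the domestic stock exchange 632.1, purchases of foreign government bonds by domestic residents 685.9, domestic pension funds' purchases of foreign equities 347.2.)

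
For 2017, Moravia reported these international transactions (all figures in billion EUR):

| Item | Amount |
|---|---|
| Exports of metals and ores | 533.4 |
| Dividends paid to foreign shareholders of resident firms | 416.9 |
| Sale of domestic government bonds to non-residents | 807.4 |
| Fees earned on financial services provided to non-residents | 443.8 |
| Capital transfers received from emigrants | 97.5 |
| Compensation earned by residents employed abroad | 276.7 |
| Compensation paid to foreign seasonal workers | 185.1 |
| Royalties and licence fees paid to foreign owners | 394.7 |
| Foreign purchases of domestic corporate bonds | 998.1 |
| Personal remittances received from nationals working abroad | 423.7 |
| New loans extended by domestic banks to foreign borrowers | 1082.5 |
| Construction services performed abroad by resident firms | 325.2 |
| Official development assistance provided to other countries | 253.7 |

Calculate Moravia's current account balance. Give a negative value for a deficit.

752.4

Goods: 533.4
Services: 443.8 - 394.7 + 325.2 = 374.3
Primary income: 276.7 - 185.1 - 416.9 = -325.3
Secondary income: -253.7 + 423.7 = 170.0
Current account = 533.4 + 374.3 + (-325.3) + 170.0 = 752.4
(Excluded from the current account — financial account: sale of domestic government bonds to non-residents 807.4, foreign purchases of domestic corporate bonds 998.1, new loans extended by domestic banks to foreign borrowers 1082.5; capital account: capital transfers received from emigrants 97.5.)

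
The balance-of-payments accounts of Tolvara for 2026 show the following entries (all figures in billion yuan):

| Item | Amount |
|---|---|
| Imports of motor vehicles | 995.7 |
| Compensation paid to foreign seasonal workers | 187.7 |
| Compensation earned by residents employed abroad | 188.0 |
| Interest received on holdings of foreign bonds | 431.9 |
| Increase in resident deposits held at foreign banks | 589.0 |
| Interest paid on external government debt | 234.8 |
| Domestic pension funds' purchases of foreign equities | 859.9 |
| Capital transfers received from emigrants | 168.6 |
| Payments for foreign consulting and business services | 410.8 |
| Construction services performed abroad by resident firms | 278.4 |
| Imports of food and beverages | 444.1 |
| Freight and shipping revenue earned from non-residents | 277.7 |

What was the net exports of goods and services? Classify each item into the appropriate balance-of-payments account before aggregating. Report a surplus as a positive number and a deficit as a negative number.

-1294.5

Goods: -444.1 - 995.7 = -1439.8
Services: 277.7 - 410.8 + 278.4 = 145.3
Trade balance = -1439.8 + 145.3 = -1294.5
(Excluded from the trade balance — primary income: compensation paid to foreign seasonal workers 187.7, compensation earned by residents employed abroad 188.0, interest received on holdings of foreign bonds 431.9, interest paid on external government debt 234.8; financial account: increase in resident deposits held at foreign banks 589.0, domestic pension funds' purchases of foreign equities 859.9; capital account: capital transfers received from emigrants 168.6.)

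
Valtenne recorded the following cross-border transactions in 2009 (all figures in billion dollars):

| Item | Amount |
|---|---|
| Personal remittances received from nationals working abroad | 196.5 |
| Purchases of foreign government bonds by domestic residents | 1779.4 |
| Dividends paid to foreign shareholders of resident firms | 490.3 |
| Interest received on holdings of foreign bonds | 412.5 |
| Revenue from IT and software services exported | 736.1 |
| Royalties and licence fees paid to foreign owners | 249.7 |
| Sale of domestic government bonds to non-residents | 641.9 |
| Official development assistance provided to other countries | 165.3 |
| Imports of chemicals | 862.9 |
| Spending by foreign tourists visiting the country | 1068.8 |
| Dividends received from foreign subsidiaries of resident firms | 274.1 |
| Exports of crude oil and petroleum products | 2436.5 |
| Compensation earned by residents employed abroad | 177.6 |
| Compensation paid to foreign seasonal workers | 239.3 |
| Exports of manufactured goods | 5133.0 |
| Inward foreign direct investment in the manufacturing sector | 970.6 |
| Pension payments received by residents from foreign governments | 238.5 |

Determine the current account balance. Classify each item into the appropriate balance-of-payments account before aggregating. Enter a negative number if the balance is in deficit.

Goods: 5133.0 - 862.9 + 2436.5 = 6706.6
Services: 1068.8 - 249.7 + 736.1 = 1555.2
Primary income: 274.1 + 412.5 + 177.6 - 490.3 - 239.3 = 134.6
Secondary income: 196.5 + 238.5 - 165.3 = 269.7
Current account = 6706.6 + 1555.2 + 134.6 + 269.7 = 8666.1
(Excluded from the current account — financial account: purchases of foreign government bonds by domestic residents 1779.4, sale of domestic government bonds to non-residents 641.9, inward foreign direct investment in the manufacturing sector 970.6.)

8666.1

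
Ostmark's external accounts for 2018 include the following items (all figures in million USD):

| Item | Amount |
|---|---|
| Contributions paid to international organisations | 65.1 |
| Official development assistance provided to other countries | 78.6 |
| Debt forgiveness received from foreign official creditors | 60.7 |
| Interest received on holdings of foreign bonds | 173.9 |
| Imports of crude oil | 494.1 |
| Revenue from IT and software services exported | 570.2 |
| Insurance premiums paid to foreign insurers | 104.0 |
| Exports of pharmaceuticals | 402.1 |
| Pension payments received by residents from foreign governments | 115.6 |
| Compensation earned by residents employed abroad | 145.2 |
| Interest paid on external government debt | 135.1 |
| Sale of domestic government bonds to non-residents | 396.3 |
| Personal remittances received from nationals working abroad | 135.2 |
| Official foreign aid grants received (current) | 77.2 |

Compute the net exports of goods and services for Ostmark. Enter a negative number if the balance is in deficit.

374.2

Goods: -494.1 + 402.1 = -92.0
Services: -104.0 + 570.2 = 466.2
Trade balance = -92.0 + 466.2 = 374.2
(Excluded from the trade balance — secondary income: contributions paid to international organisations 65.1, official development assistance provided to other countries 78.6, pension payments received by residents from foreign governments 115.6, personal remittances received from nationals working abroad 135.2, official foreign aid grants received (current) 77.2; capital account: debt forgiveness received from foreign official creditors 60.7; primary income: interest received on holdings of foreign bonds 173.9, compensation earned by residents employed abroad 145.2, interest paid on external government debt 135.1; financial account: sale of domestic government bonds to non-residents 396.3.)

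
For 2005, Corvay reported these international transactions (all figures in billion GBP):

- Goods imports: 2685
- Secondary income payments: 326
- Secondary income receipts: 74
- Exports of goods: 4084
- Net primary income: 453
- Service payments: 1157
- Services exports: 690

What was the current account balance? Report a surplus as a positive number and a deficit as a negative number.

1133

Goods balance = 4084 - 2685 = 1399
Services balance = 690 - 1157 = -467
Trade balance (goods + services) = 1399 + (-467) = 932
Net primary income = 453
Net secondary income = 74 - 326 = -252
Current account = 932 + 453 + (-252) = 1133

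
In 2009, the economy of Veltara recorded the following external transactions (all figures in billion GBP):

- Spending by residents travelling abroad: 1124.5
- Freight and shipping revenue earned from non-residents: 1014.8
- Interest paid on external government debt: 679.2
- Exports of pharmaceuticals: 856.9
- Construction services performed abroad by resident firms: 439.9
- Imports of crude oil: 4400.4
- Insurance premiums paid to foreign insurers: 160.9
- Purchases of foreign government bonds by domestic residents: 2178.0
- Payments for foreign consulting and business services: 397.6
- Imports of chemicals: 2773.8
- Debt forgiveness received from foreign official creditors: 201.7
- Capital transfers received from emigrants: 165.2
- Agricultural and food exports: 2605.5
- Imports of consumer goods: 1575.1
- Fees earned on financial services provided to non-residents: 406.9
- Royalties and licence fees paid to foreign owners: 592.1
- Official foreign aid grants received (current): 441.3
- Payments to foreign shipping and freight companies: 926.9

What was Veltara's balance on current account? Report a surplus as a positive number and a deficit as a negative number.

-6865.2

Goods: -2773.8 - 4400.4 - 1575.1 + 2605.5 + 856.9 = -5286.9
Services: -397.6 + 439.9 + 1014.8 + 406.9 - 592.1 - 160.9 - 926.9 - 1124.5 = -1340.4
Primary income: -679.2
Secondary income: 441.3
Current account = (-5286.9) + (-1340.4) + (-679.2) + 441.3 = -6865.2
(Excluded from the current account — financial account: purchases of foreign government bonds by domestic residents 2178.0; capital account: debt forgiveness received from foreign official creditors 201.7, capital transfers received from emigrants 165.2.)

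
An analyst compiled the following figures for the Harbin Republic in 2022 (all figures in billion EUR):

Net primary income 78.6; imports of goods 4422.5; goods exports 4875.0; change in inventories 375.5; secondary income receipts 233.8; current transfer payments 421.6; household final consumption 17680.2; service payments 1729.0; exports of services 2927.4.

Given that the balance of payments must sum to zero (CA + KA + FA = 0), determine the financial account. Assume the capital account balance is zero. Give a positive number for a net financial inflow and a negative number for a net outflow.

-1541.7

Goods balance = 4875.0 - 4422.5 = 452.5
Services balance = 2927.4 - 1729.0 = 1198.4
Trade balance (goods + services) = 452.5 + 1198.4 = 1650.9
Net primary income = 78.6
Net secondary income = 233.8 - 421.6 = -187.8
Current account = 1650.9 + 78.6 + (-187.8) = 1541.7
Financial account = -(1541.7) = -1541.7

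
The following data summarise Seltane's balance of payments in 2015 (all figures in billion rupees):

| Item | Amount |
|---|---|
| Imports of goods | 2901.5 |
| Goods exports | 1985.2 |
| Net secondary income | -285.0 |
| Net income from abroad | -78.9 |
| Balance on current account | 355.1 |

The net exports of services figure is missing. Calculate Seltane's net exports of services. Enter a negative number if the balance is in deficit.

Current account = goods balance + services balance + net primary income + net secondary income
Sum of the known components = -1280.2
Net exports of services = CA - (known components) = 355.1 - (-1280.2) = 1635.3

1635.3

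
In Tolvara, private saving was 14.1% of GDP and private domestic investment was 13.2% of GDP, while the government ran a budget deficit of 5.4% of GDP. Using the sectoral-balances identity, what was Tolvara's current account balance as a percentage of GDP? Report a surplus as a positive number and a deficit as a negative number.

-4.5

By the sectoral-balances identity, CA = (S_private - I) + (T - G).
Private balance = 14.1 - 13.2 = 0.9
Government balance (T - G) = -5.4
CA = 0.9 + (-5.4) = -4.5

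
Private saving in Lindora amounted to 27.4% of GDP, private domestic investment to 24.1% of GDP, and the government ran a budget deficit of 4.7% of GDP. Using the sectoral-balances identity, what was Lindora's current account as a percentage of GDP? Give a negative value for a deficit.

By the sectoral-balances identity, CA = (S_private - I) + (T - G).
Private balance = 27.4 - 24.1 = 3.3
Government balance (T - G) = -4.7
CA = 3.3 + (-4.7) = -1.4

-1.4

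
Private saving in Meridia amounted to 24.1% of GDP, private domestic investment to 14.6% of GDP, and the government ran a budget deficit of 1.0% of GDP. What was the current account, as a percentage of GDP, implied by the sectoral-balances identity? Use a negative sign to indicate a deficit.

By the sectoral-balances identity, CA = (S_private - I) + (T - G).
Private balance = 24.1 - 14.6 = 9.5
Government balance (T - G) = -1.0
CA = 9.5 + (-1.0) = 8.5

8.5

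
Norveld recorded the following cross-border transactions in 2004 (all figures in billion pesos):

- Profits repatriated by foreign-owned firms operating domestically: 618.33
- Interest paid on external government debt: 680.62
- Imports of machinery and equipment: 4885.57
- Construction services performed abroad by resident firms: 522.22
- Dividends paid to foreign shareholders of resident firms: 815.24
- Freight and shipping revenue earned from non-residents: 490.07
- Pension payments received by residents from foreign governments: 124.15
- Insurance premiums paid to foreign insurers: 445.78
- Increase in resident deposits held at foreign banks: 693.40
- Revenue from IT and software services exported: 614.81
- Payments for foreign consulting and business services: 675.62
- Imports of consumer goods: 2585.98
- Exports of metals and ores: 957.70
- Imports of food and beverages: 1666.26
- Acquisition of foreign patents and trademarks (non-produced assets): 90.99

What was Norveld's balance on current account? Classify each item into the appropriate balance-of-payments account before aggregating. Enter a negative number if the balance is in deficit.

Goods: -2585.98 - 1666.26 - 4885.57 + 957.70 = -8180.11
Services: -445.78 + 522.22 + 614.81 - 675.62 + 490.07 = 505.70
Primary income: -815.24 - 618.33 - 680.62 = -2114.19
Secondary income: 124.15
Current account = (-8180.11) + 505.70 + (-2114.19) + 124.15 = -9664.45
(Excluded from the current account — financial account: increase in resident deposits held at foreign banks 693.40; capital account: acquisition of foreign patents and trademarks (non-produced assets) 90.99.)

-9664.45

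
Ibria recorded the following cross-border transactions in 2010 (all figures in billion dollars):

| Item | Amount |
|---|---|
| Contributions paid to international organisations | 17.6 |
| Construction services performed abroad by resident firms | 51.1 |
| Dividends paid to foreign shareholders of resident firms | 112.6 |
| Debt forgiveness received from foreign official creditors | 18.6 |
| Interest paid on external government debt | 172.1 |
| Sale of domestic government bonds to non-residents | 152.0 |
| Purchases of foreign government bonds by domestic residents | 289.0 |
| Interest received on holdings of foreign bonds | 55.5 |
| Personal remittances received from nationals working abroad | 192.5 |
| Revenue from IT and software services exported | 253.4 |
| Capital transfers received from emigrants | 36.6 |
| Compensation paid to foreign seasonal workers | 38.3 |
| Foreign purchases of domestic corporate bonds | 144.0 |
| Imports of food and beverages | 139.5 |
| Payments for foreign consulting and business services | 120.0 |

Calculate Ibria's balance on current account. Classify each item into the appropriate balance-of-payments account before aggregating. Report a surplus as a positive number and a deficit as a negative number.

Goods: -139.5
Services: 51.1 - 120.0 + 253.4 = 184.5
Primary income: -112.6 + 55.5 - 172.1 - 38.3 = -267.5
Secondary income: -17.6 + 192.5 = 174.9
Current account = (-139.5) + 184.5 + (-267.5) + 174.9 = -47.6
(Excluded from the current account — capital account: debt forgiveness received from foreign official creditors 18.6, capital transfers received from emigrants 36.6; financial account: sale of domestic government bonds to non-residents 152.0, purchases of foreign government bonds by domestic residents 289.0, foreign purchases of domestic corporate bonds 144.0.)

-47.6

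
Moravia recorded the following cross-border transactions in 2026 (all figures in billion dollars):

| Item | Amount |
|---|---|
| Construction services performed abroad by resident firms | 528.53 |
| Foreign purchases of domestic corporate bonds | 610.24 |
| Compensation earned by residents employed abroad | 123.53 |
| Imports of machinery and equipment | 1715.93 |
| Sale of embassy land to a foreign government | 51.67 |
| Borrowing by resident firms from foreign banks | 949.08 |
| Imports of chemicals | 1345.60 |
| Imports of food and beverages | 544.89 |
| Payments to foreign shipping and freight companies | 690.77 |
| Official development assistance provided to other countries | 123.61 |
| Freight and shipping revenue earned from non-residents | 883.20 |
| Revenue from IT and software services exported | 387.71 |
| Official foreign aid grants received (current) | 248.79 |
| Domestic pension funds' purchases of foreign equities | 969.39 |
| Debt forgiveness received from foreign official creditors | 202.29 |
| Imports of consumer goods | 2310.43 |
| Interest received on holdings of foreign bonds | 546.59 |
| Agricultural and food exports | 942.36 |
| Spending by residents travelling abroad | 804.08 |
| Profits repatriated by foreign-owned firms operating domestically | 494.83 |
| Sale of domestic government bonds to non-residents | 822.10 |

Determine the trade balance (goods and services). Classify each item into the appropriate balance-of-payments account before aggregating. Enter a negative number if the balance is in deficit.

-4669.90

Goods: -544.89 + 942.36 - 1345.60 - 2310.43 - 1715.93 = -4974.49
Services: 387.71 - 690.77 + 528.53 + 883.20 - 804.08 = 304.59
Trade balance = -4974.49 + 304.59 = -4669.90
(Excluded from the trade balance — financial account: foreign purchases of domestic corporate bonds 610.24, borrowing by resident firms from foreign banks 949.08, domestic pension funds' purchases of foreign equities 969.39, sale of domestic government bonds to non-residents 822.10; primary income: compensation earned by residents employed abroad 123.53, interest received on holdings of foreign bonds 546.59, profits repatriated by foreign-owned firms operating domestically 494.83; capital account: sale of embassy land to a foreign government 51.67, debt forgiveness received from foreign official creditors 202.29; secondary income: official development assistance provided to other countries 123.61, official foreign aid grants received (current) 248.79.)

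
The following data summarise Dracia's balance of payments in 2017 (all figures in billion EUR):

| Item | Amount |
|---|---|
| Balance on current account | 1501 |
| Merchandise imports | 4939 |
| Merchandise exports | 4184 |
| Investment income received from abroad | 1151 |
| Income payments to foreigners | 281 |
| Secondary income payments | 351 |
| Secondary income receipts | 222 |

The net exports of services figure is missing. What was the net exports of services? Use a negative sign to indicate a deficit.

Current account = goods balance + services balance + net primary income + net secondary income
Sum of the known components = -14
Net exports of services = CA - (known components) = 1501 - (-14) = 1515

1515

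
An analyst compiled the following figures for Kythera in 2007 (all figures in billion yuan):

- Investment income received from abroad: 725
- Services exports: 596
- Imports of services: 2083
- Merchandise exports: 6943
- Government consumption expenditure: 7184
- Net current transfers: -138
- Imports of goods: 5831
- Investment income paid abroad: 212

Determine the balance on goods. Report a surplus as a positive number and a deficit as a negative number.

1112

Goods balance = 6943 - 5831 = 1112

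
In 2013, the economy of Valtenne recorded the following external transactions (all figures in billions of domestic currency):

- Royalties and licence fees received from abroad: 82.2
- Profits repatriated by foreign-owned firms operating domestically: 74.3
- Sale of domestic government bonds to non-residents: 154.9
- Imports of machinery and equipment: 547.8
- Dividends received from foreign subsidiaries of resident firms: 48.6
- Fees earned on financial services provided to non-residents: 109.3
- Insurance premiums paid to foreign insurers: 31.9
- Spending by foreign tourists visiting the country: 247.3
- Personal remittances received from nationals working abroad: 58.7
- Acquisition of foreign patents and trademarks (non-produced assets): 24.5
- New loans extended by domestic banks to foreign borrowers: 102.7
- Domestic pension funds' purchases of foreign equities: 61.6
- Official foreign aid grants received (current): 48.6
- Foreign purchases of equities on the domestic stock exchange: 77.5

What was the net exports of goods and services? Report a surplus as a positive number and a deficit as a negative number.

-140.9

Goods: -547.8
Services: 82.2 + 109.3 - 31.9 + 247.3 = 406.9
Trade balance = -547.8 + 406.9 = -140.9
(Excluded from the trade balance — primary income: profits repatriated by foreign-owned firms operating domestically 74.3, dividends received from foreign subsidiaries of resident firms 48.6; financial account: sale of domestic government bonds to non-residents 154.9, new loans extended by domestic banks to foreign borrowers 102.7, domestic pension funds' purchases of foreign equities 61.6, foreign purchases of equities on the domestic stock exchange 77.5; secondary income: personal remittances received from nationals working abroad 58.7, official foreign aid grants received (current) 48.6; capital account: acquisition of foreign patents and trademarks (non-produced assets) 24.5.)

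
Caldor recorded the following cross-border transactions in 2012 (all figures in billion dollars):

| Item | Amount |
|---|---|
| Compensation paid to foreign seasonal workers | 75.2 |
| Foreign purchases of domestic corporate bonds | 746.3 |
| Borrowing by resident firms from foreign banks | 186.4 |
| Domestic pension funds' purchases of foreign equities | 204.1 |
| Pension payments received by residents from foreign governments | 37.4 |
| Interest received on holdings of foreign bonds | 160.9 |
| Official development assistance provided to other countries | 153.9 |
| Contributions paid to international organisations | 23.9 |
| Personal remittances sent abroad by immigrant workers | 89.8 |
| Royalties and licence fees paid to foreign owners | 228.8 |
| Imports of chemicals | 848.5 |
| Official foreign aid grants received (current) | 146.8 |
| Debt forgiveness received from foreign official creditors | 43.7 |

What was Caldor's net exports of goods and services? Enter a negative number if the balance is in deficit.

-1077.3

Goods: -848.5
Services: -228.8
Trade balance = -848.5 + (-228.8) = -1077.3
(Excluded from the trade balance — primary income: compensation paid to foreign seasonal workers 75.2, interest received on holdings of foreign bonds 160.9; financial account: foreign purchases of domestic corporate bonds 746.3, borrowing by resident firms from foreign banks 186.4, domestic pension funds' purchases of foreign equities 204.1; secondary income: pension payments received by residents from foreign governments 37.4, official development assistance provided to other countries 153.9, contributions paid to international organisations 23.9, personal remittances sent abroad by immigrant workers 89.8, official foreign aid grants received (current) 146.8; capital account: debt forgiveness received from foreign official creditors 43.7.)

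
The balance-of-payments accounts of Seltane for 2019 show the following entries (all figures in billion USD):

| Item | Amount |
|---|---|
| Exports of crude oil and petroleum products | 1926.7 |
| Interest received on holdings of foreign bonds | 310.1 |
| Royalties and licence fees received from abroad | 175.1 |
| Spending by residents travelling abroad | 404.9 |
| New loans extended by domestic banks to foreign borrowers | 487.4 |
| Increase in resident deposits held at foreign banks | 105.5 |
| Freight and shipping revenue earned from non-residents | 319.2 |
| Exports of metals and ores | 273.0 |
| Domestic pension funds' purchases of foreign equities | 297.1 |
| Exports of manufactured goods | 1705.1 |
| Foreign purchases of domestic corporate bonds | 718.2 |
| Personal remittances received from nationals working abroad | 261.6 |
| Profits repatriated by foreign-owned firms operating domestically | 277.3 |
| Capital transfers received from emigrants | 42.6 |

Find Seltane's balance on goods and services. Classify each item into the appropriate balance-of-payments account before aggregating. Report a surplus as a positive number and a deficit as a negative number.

Goods: 1926.7 + 1705.1 + 273.0 = 3904.8
Services: -404.9 + 319.2 + 175.1 = 89.4
Trade balance = 3904.8 + 89.4 = 3994.2
(Excluded from the trade balance — primary income: interest received on holdings of foreign bonds 310.1, profits repatriated by foreign-owned firms operating domestically 277.3; financial account: new loans extended by domestic banks to foreign borrowers 487.4, increase in resident deposits held at foreign banks 105.5, domestic pension funds' purchases of foreign equities 297.1, foreign purchases of domestic corporate bonds 718.2; secondary income: personal remittances received from nationals working abroad 261.6; capital account: capital transfers received from emigrants 42.6.)

3994.2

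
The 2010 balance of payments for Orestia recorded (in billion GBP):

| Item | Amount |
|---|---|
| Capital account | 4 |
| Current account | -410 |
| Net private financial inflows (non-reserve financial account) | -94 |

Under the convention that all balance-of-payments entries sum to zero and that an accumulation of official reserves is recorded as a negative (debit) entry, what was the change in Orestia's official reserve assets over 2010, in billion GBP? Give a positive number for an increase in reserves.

Official reserve transactions balance = -((-410) + 4 + (-94)) = 500
An accumulation of reserves is recorded as a debit (negative entry), so the change in the stock of reserves is the negative of that balance.
Change in official reserves = -(500) = -500

-500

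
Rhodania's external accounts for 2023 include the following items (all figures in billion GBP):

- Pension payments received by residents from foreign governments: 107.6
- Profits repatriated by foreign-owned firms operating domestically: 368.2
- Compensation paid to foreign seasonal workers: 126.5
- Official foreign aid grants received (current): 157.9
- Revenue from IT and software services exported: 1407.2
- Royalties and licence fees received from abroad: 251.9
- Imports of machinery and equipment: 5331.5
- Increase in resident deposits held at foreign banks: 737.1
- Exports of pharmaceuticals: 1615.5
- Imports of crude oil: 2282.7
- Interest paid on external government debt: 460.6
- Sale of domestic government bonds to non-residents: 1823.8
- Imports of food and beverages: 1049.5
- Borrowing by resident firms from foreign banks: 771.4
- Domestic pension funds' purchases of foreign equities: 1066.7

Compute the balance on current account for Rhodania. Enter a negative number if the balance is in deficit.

-6078.9

Goods: -1049.5 - 2282.7 + 1615.5 - 5331.5 = -7048.2
Services: 251.9 + 1407.2 = 1659.1
Primary income: -460.6 - 126.5 - 368.2 = -955.3
Secondary income: 107.6 + 157.9 = 265.5
Current account = (-7048.2) + 1659.1 + (-955.3) + 265.5 = -6078.9
(Excluded from the current account — financial account: increase in resident deposits held at foreign banks 737.1, sale of domestic government bonds to non-residents 1823.8, borrowing by resident firms from foreign banks 771.4, domestic pension funds' purchases of foreign equities 1066.7.)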